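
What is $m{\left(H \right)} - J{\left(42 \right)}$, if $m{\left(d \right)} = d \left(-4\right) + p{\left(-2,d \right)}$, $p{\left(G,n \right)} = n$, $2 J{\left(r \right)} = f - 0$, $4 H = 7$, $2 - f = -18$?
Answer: $- \frac{61}{4} \approx -15.25$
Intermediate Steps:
$f = 20$ ($f = 2 - -18 = 2 + 18 = 20$)
$H = \frac{7}{4}$ ($H = \frac{1}{4} \cdot 7 = \frac{7}{4} \approx 1.75$)
$J{\left(r \right)} = 10$ ($J{\left(r \right)} = \frac{20 - 0}{2} = \frac{20 + 0}{2} = \frac{1}{2} \cdot 20 = 10$)
$m{\left(d \right)} = - 3 d$ ($m{\left(d \right)} = d \left(-4\right) + d = - 4 d + d = - 3 d$)
$m{\left(H \right)} - J{\left(42 \right)} = \left(-3\right) \frac{7}{4} - 10 = - \frac{21}{4} - 10 = - \frac{61}{4}$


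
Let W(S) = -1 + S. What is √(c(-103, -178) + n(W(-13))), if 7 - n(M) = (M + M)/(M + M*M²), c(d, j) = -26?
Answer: I*√737765/197 ≈ 4.3601*I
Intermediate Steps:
n(M) = 7 - 2*M/(M + M³) (n(M) = 7 - (M + M)/(M + M*M²) = 7 - 2*M/(M + M³))
√(c(-103, -178) + n(W(-13))) = √(-26 + (5 + 7*(-1 - 13)²)/(1 + (-1 - 13)²)) = √(-26 + (5 + 7*(-14)²)/(1 + (-14)²)) = √(-26 + (5 + 7*196)/(1 + 196)) = √(-26 + (5 + 1372)/197) = √(-26 + (1/197)*1377) = √(-26 + 1377/197) = √(-3745/197) = I*√737765/197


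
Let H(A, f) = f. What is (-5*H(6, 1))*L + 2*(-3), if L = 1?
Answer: -11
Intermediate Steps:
(-5*H(6, 1))*L + 2*(-3) = -5*1*1 + 2*(-3) = -5*1 - 6 = -5 - 6 = -11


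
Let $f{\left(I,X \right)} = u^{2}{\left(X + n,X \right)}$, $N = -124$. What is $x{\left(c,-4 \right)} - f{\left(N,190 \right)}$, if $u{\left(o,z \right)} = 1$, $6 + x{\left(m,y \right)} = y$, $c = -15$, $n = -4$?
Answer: $-11$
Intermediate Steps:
$x{\left(m,y \right)} = -6 + y$
$f{\left(I,X \right)} = 1$ ($f{\left(I,X \right)} = 1^{2} = 1$)
$x{\left(c,-4 \right)} - f{\left(N,190 \right)} = \left(-6 - 4\right) - 1 = -10 - 1 = -11$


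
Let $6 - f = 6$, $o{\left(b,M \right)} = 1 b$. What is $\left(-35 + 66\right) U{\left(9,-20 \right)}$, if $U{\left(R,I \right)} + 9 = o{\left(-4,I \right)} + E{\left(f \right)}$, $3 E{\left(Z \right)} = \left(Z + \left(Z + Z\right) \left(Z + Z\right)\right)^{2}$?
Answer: $-403$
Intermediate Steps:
$o{\left(b,M \right)} = b$
$f = 0$ ($f = 6 - 6 = 0$)
$E{\left(Z \right)} = \frac{\left(Z + 4 Z^{2}\right)^{2}}{3}$ ($E{\left(Z \right)} = \frac{\left(Z + \left(Z + Z\right) \left(Z + Z\right)\right)^{2}}{3} = \frac{\left(Z + 2 Z 2 Z\right)^{2}}{3} = \frac{\left(Z + 4 Z^{2}\right)^{2}}{3}$)
$U{\left(R,I \right)} = -13$ ($U{\left(R,I \right)} = -9 - \left(4 - \frac{0^{2} \left(1 + 4 \cdot 0\right)^{2}}{3}\right) = -9 - \left(4 + 0 \left(1 + 0\right)^{2}\right) = -9 - \left(4 + 0 \cdot 1^{2}\right) = -9 - \left(4 + 0 \cdot 1\right) = -9 + \left(-4 + 0\right) = -9 - 4 = -13$)
$\left(-35 + 66\right) U{\left(9,-20 \right)} = \left(-35 + 66\right) \left(-13\right) = 31 \left(-13\right) = -403$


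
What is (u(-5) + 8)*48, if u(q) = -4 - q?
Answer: 432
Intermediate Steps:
(u(-5) + 8)*48 = ((-4 - 1*(-5)) + 8)*48 = ((-4 + 5) + 8)*48 = (1 + 8)*48 = 9*48 = 432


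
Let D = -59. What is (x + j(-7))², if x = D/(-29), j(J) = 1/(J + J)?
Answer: 635209/164836 ≈ 3.8536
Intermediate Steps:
j(J) = 1/(2*J)
x = 59/29 (x = -59/(-29) = -59*(-1/29) = 59/29 ≈ 2.0345)
(x + j(-7))² = (59/29 + (½)/(-7))² = (59/29 + (½)*(-⅐))² = (59/29 - 1/14)² = (797/406)² = 635209/164836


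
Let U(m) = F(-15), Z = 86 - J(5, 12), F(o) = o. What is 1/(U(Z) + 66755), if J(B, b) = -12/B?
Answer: 1/66740 ≈ 1.4984e-5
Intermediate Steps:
Z = 442/5 (Z = 86 - (-12)/5 = 86 - 1*(-12/5) = 86 + 12/5 = 442/5 ≈ 88.400)
U(m) = -15
1/(U(Z) + 66755) = 1/(-15 + 66755) = 1/66740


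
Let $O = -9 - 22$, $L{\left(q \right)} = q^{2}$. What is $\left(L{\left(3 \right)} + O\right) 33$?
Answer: $-726$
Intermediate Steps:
$O = -31$ ($O = -9 - 22 = -31$)
$\left(L{\left(3 \right)} + O\right) 33 = \left(3^{2} - 31\right) 33 = \left(9 - 31\right) 33 = \left(-22\right) 33 = -726$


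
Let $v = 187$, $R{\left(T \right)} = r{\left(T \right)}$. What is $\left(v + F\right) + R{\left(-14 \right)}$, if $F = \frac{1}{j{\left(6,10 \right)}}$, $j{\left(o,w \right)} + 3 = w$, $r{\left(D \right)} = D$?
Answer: $\frac{1212}{7} \approx 173.14$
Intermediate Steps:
$R{\left(T \right)} = T$
$j{\left(o,w \right)} = -3 + w$
$F = \frac{1}{7}$ ($F = \frac{1}{-3 + 10} = \frac{1}{7} \approx 0.14286$)
$\left(v + F\right) + R{\left(-14 \right)} = \left(187 + \frac{1}{7}\right) - 14 = \frac{1310}{7} - 14 = \frac{1212}{7}$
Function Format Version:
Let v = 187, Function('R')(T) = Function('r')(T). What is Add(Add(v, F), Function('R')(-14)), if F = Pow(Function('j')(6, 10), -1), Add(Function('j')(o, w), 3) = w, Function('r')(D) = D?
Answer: Rational(1212, 7) ≈ 173.14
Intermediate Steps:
Function('R')(T) = T
Function('j')(o, w) = Add(-3, w)
F = Rational(1, 7) (F = Pow(Add(-3, 10), -1) = Pow(7, -1) = Rational(1, 7) ≈ 0.14286)
Add(Add(v, F), Function('R')(-14)) = Add(Add(187, Rational(1, 7)), -14) = Add(Rational(1310, 7), -14) = Rational(1212, 7)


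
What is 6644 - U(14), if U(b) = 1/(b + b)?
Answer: 186031/28 ≈ 6644.0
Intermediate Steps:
U(b) = 1/(2*b)
6644 - U(14) = 6644 - 1/(2*14) = 6644 - 1*1/28 = 6644 - 1/28 = 186031/28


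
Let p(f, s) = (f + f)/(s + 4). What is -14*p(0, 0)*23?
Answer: 0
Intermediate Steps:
p(f, s) = 2*f/(4 + s) (p(f, s) = (2*f)/(4 + s) = 2*f/(4 + s))
-14*p(0, 0)*23 = -28*0/(4 + 0)*23 = -28*0/4*23 = -14*0*23 = 0*23 = 0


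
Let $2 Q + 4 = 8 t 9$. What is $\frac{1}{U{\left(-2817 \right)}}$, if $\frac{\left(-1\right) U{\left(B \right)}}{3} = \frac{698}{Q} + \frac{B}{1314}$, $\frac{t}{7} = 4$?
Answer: $\frac{73438}{319455} \approx 0.22989$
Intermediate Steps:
$t = 28$ ($t = 7 \cdot 4 = 28$)
$Q = 1006$ ($Q = -2 + \frac{8 \cdot 28 \cdot 9}{2} = -2 + \frac{224 \cdot 9}{2} = -2 + \frac{1}{2} \cdot 2016 = -2 + 1008 = 1006$)
$U{\left(B \right)} = - \frac{1047}{503} - \frac{B}{438}$ ($U{\left(B \right)} = - 3 \left(\frac{698}{1006} + \frac{B}{1314}\right) = - 3 \left(698 \cdot \frac{1}{1006} + B \frac{1}{1314}\right) = - 3 \left(\frac{349}{503} + \frac{B}{1314}\right) = - \frac{1047}{503} - \frac{B}{438}$)
$\frac{1}{U{\left(-2817 \right)}} = \frac{1}{- \frac{1047}{503} - - \frac{939}{146}} = \frac{1}{- \frac{1047}{503} + \frac{939}{146}} = \frac{1}{\frac{319455}{73438}} = \frac{73438}{319455}$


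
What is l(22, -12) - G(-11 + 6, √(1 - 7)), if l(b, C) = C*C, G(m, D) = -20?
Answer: 164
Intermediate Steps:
l(b, C) = C²
l(22, -12) - G(-11 + 6, √(1 - 7)) = (-12)² - 1*(-20) = 144 + 20 = 164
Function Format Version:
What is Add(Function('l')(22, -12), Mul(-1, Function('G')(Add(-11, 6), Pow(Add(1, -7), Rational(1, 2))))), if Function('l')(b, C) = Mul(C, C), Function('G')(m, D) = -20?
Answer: 164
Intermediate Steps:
Function('l')(b, C) = Pow(C, 2)
Add(Function('l')(22, -12), Mul(-1, Function('G')(Add(-11, 6), Pow(Add(1, -7), Rational(1, 2))))) = Add(Pow(-12, 2), Mul(-1, -20)) = Add(144, 20) = 164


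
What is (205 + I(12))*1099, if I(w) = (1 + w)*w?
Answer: 396739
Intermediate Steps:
I(w) = w*(1 + w)
(205 + I(12))*1099 = (205 + 12*(1 + 12))*1099 = (205 + 12*13)*1099 = (205 + 156)*1099 = 361*1099 = 396739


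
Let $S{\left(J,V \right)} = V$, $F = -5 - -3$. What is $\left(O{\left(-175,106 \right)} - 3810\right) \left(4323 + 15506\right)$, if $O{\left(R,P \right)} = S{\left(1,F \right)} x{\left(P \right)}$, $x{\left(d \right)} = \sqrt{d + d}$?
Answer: $-75548490 - 79316 \sqrt{53} \approx -7.6126 \cdot 10^{7}$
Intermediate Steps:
$F = -2$ ($F = -5 + 3 = -2$)
$x{\left(d \right)} = \sqrt{2} \sqrt{d}$ ($x{\left(d \right)} = \sqrt{2 d} = \sqrt{2} \sqrt{d}$)
$O{\left(R,P \right)} = - 2 \sqrt{2} \sqrt{P}$
$\left(O{\left(-175,106 \right)} - 3810\right) \left(4323 + 15506\right) = \left(- 2 \sqrt{2} \sqrt{106} - 3810\right) \left(4323 + 15506\right) = \left(- 4 \sqrt{53} - 3810\right) 19829 = \left(-3810 - 4 \sqrt{53}\right) 19829 = -75548490 - 79316 \sqrt{53}$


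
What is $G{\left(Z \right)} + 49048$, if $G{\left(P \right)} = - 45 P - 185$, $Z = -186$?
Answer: $57233$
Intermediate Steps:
$G{\left(P \right)} = -185 - 45 P$
$G{\left(Z \right)} + 49048 = \left(-185 - -8370\right) + 49048 = \left(-185 + 8370\right) + 49048 = 8185 + 49048 = 57233$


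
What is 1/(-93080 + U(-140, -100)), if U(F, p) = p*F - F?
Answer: -1/78940 ≈ -1.2668e-5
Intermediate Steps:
U(F, p) = -F + F*p (U(F, p) = F*p - F = -F + F*p)
1/(-93080 + U(-140, -100)) = 1/(-93080 - 140*(-1 - 100)) = 1/(-93080 - 140*(-101)) = 1/(-93080 + 14140) = 1/(-78940) = -1/78940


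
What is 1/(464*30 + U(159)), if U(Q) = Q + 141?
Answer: 1/14220 ≈ 7.0323e-5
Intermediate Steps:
U(Q) = 141 + Q
1/(464*30 + U(159)) = 1/(464*30 + (141 + 159)) = 1/(13920 + 300) = 1/14220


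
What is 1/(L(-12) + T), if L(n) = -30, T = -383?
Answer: -1/413 ≈ -0.0024213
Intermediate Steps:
1/(L(-12) + T) = 1/(-30 - 383) = 1/(-413) = -1/413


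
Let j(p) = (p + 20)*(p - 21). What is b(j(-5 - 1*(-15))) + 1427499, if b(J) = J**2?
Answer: 1536399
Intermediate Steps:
j(p) = (-21 + p)*(20 + p) (j(p) = (20 + p)*(-21 + p) = (-21 + p)*(20 + p))
b(j(-5 - 1*(-15))) + 1427499 = (-420 + (-5 - 1*(-15))**2 - (-5 - 1*(-15)))**2 + 1427499 = (-420 + (-5 + 15)**2 - (-5 + 15))**2 + 1427499 = (-420 + 10**2 - 1*10)**2 + 1427499 = (-420 + 100 - 10)**2 + 1427499 = (-330)**2 + 1427499 = 108900 + 1427499 = 1536399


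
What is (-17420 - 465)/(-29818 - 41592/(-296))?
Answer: 661745/1098067 ≈ 0.60264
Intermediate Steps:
(-17420 - 465)/(-29818 - 41592/(-296)) = -17885/(-29818 - 41592*(-1/296)) = -17885/(-29818 + 5199/37) = -17885/(-1098067/37) = -17885*(-37/1098067) = 661745/1098067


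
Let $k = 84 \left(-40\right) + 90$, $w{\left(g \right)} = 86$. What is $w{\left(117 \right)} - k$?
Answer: $3356$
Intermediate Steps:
$k = -3270$ ($k = -3360 + 90 = -3270$)
$w{\left(117 \right)} - k = 86 - -3270 = 86 + 3270 = 3356$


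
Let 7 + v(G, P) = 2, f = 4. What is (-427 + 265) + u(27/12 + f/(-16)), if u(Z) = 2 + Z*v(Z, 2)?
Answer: -170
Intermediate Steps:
v(G, P) = -5 (v(G, P) = -7 + 2 = -5)
u(Z) = 2 - 5*Z (u(Z) = 2 + Z*(-5) = 2 - 5*Z)
(-427 + 265) + u(27/12 + f/(-16)) = (-427 + 265) + (2 - 5*(27/12 + 4/(-16))) = -162 + (2 - 5*(27*(1/12) + 4*(-1/16))) = -162 + (2 - 5*(9/4 - ¼)) = -162 + (2 - 5*2) = -162 + (2 - 10) = -162 - 8 = -170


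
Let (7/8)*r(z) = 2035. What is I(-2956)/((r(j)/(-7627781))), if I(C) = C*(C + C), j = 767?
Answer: -116639358850028/2035 ≈ -5.7317e+10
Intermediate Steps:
r(z) = 16280/7 (r(z) = (8/7)*2035 = 16280/7)
I(C) = 2*C² (I(C) = C*(2*C) = 2*C²)
I(-2956)/((r(j)/(-7627781))) = (2*(-2956)²)/(((16280/7)/(-7627781))) = (2*8737936)/(((16280/7)*(-1/7627781))) = 17475872/(-16280/53394467) = 17475872*(-53394467/16280) = -116639358850028/2035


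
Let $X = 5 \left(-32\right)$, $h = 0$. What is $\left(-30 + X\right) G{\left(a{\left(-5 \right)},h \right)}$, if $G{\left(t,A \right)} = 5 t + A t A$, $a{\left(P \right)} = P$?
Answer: $4750$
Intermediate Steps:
$G{\left(t,A \right)} = 5 t + t A^{2}$
$X = -160$
$\left(-30 + X\right) G{\left(a{\left(-5 \right)},h \right)} = \left(-30 - 160\right) \left(- 5 \left(5 + 0^{2}\right)\right) = - 190 \left(- 5 \left(5 + 0\right)\right) = - 190 \left(\left(-5\right) 5\right) = \left(-190\right) \left(-25\right) = 4750$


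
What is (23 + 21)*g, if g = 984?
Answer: 43296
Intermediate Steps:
(23 + 21)*g = (23 + 21)*984 = 44*984 = 43296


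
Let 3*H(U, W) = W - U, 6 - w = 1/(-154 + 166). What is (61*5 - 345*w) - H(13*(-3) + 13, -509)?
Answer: -6301/4 ≈ -1575.3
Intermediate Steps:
w = 71/12 (w = 6 - 1/(-154 + 166) = 6 - 1/12 = 71/12 ≈ 5.9167)
H(U, W) = -U/3 + W/3 (H(U, W) = (W - U)/3 = -U/3 + W/3)
(61*5 - 345*w) - H(13*(-3) + 13, -509) = (61*5 - 345*71/12) - (-(13*(-3) + 13)/3 + (⅓)*(-509)) = (305 - 8165/4) - (-(-39 + 13)/3 - 509/3) = -6945/4 - (-⅓*(-26) - 509/3) = -6945/4 - (26/3 - 509/3) = -6945/4 - 1*(-161) = -6945/4 + 161 = -6301/4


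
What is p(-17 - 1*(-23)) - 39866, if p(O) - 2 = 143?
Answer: -39721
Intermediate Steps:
p(O) = 145 (p(O) = 2 + 143 = 145)
p(-17 - 1*(-23)) - 39866 = 145 - 39866 = -39721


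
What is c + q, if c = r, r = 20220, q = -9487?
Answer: 10733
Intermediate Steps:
c = 20220
c + q = 20220 - 9487 = 10733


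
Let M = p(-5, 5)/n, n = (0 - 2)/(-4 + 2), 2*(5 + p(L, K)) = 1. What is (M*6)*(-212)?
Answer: 5724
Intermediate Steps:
p(L, K) = -9/2 (p(L, K) = -5 + (½)*1 = -5 + ½ = -9/2)
n = 1 (n = -2/(-2) = -2*(-½) = 1)
M = -9/2 (M = -9/2/1 = -9/2*1 = -9/2 ≈ -4.5000)
(M*6)*(-212) = -9/2*6*(-212) = -27*(-212) = 5724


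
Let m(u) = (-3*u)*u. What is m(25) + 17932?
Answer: 16057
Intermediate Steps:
m(u) = -3*u**2
m(25) + 17932 = -3*25**2 + 17932 = -3*625 + 17932 = -1875 + 17932 = 16057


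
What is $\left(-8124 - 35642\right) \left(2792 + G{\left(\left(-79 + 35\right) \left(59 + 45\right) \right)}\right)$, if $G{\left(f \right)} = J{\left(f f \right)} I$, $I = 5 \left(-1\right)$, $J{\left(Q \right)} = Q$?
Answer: $4582128987408$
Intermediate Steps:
$I = -5$
$G{\left(f \right)} = - 5 f^{2}$ ($G{\left(f \right)} = f f \left(-5\right) = f^{2} \left(-5\right) = - 5 f^{2}$)
$\left(-8124 - 35642\right) \left(2792 + G{\left(\left(-79 + 35\right) \left(59 + 45\right) \right)}\right) = \left(-8124 - 35642\right) \left(2792 - 5 \left(\left(-79 + 35\right) \left(59 + 45\right)\right)^{2}\right) = - 43766 \left(2792 - 5 \left(\left(-44\right) 104\right)^{2}\right) = - 43766 \left(2792 - 5 \left(-4576\right)^{2}\right) = - 43766 \left(2792 - 104698880\right) = \left(-43766\right) \left(-104696088\right) = 4582128987408$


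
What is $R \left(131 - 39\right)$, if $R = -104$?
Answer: $-9568$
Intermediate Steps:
$R \left(131 - 39\right) = - 104 \left(131 - 39\right) = \left(-104\right) 92 = -9568$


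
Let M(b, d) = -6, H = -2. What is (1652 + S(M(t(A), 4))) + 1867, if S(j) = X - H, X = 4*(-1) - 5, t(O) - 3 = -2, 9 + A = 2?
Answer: 3512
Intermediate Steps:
A = -7 (A = -9 + 2 = -7)
t(O) = 1 (t(O) = 3 - 2 = 1)
X = -9 (X = -4 - 5 = -9)
S(j) = -7 (S(j) = -9 - 1*(-2) = -9 + 2 = -7)
(1652 + S(M(t(A), 4))) + 1867 = (1652 - 7) + 1867 = 1645 + 1867 = 3512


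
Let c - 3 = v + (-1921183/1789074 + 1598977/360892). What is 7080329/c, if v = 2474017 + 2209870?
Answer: 326535920038369188/216015304743409513 ≈ 1.5116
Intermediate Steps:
v = 4683887
c = 216015304743409513/46118749572 (c = 3 + (4683887 + (-1921183/1789074 + 1598977/360892)) = 3 + (4683887 + 154810614433/46118749572) = 3 + 216015166387160797/46118749572 = 216015304743409513/46118749572 ≈ 4.6839e+6)
7080329/c = 7080329/(216015304743409513/46118749572) = 7080329*(46118749572/216015304743409513) = 326535920038369188/216015304743409513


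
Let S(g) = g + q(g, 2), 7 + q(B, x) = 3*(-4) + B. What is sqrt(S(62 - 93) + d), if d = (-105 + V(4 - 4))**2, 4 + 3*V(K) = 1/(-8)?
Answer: sqrt(719017)/8 ≈ 105.99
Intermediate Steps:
q(B, x) = -19 + B (q(B, x) = -7 + (3*(-4) + B) = -7 + (-12 + B) = -19 + B)
V(K) = -11/8 (V(K) = -4/3 + (1/3)/(-8) = -4/3 + (1/3)*(-1/8) = -4/3 - 1/24 = -11/8)
d = 724201/64 (d = (-105 - 11/8)**2 = (-851/8)**2 = 724201/64 ≈ 11316.)
S(g) = -19 + 2*g (S(g) = g + (-19 + g) = -19 + 2*g)
sqrt(S(62 - 93) + d) = sqrt((-19 + 2*(62 - 93)) + 724201/64) = sqrt((-19 + 2*(-31)) + 724201/64) = sqrt((-19 - 62) + 724201/64) = sqrt(-81 + 724201/64) = sqrt(719017/64) = sqrt(719017)/8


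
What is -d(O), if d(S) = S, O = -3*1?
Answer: 3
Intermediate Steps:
O = -3
-d(O) = -1*(-3) = 3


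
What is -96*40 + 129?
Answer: -3711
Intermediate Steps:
-96*40 + 129 = -3840 + 129 = -3711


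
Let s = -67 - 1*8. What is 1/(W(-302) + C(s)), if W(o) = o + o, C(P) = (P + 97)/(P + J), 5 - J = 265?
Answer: -335/202362 ≈ -0.0016554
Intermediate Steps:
J = -260 (J = 5 - 1*265 = 5 - 265 = -260)
s = -75 (s = -67 - 8 = -75)
C(P) = (97 + P)/(-260 + P) (C(P) = (P + 97)/(P - 260) = (97 + P)/(-260 + P))
W(o) = 2*o
1/(W(-302) + C(s)) = 1/(2*(-302) + (97 - 75)/(-260 - 75)) = 1/(-604 + 22/(-335)) = 1/(-604 - 1/335*22) = 1/(-604 - 22/335) = 1/(-202362/335) = -335/202362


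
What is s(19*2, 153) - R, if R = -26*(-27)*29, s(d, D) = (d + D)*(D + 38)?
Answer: 16123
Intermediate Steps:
s(d, D) = (38 + D)*(D + d) (s(d, D) = (D + d)*(38 + D) = (38 + D)*(D + d))
R = 20358 (R = 702*29 = 20358)
s(19*2, 153) - R = (153**2 + 38*153 + 38*(19*2) + 153*(19*2)) - 1*20358 = (23409 + 5814 + 38*38 + 153*38) - 20358 = (23409 + 5814 + 1444 + 5814) - 20358 = 36481 - 20358 = 16123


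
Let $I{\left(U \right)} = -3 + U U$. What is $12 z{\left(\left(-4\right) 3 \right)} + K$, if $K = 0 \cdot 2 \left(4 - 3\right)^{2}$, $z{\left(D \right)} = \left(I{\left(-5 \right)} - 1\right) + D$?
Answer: $108$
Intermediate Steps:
$I{\left(U \right)} = -3 + U^{2}$
$z{\left(D \right)} = 21 + D$ ($z{\left(D \right)} = \left(\left(-3 + \left(-5\right)^{2}\right) - 1\right) + D = \left(\left(-3 + 25\right) - 1\right) + D = \left(22 - 1\right) + D = 21 + D$)
$K = 0$ ($K = 0 \cdot 1^{2} = 0 \cdot 1 = 0$)
$12 z{\left(\left(-4\right) 3 \right)} + K = 12 \left(21 - 12\right) + 0 = 12 \cdot 9 + 0 = 108 + 0 = 108$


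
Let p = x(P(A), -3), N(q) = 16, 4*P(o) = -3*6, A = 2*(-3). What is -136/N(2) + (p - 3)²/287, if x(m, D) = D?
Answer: -4807/574 ≈ -8.3746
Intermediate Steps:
A = -6
P(o) = -9/2 (P(o) = (-3*6)/4 = (¼)*(-18) = -9/2)
p = -3
-136/N(2) + (p - 3)²/287 = -136/16 + (-3 - 3)²/287 = -136*1/16 + (-6)²*(1/287) = -17/2 + 36*(1/287) = -17/2 + 36/287 = -4807/574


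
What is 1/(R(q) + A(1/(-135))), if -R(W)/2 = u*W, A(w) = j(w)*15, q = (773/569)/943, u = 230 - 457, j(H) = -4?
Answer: -536567/31843078 ≈ -0.016850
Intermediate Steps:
u = -227
q = 773/536567 (q = (773*(1/569))*(1/943) = (773/569)*(1/943) = 773/536567 ≈ 0.0014406)
A(w) = -60 (A(w) = -4*15 = -60)
R(W) = 454*W (R(W) = -(-454)*W = 454*W)
1/(R(q) + A(1/(-135))) = 1/(454*(773/536567) - 60) = 1/(350942/536567 - 60) = 1/(-31843078/536567) = -536567/31843078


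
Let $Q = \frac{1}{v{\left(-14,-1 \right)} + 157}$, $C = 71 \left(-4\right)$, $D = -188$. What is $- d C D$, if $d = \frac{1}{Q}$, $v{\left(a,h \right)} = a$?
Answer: $-7635056$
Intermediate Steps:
$C = -284$
$Q = \frac{1}{143}$ ($Q = \frac{1}{-14 + 157} = \frac{1}{143} \approx 0.006993$)
$d = 143$ ($d = \frac{1}{\frac{1}{143}} = 143$)
$- d C D = \left(-1\right) 143 \left(-284\right) \left(-188\right) = \left(-143\right) \left(-284\right) \left(-188\right) = 40612 \left(-188\right) = -7635056$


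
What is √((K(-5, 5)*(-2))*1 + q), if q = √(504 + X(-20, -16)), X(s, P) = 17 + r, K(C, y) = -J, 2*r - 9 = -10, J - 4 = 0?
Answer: √(32 + 2*√2082)/2 ≈ 5.5511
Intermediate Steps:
J = 4 (J = 4 + 0 = 4)
r = -½ (r = 9/2 + (½)*(-10) = 9/2 - 5 = -½ ≈ -0.50000)
K(C, y) = -4 (K(C, y) = -1*4 = -4)
X(s, P) = 33/2 (X(s, P) = 17 - ½ = 33/2)
q = √2082/2 (q = √(504 + 33/2) = √(1041/2) = √2082/2 ≈ 22.814)
√((K(-5, 5)*(-2))*1 + q) = √(-4*(-2)*1 + √2082/2) = √(8*1 + √2082/2) = √(8 + √2082/2)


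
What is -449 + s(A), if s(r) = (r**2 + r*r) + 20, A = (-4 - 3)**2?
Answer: 4373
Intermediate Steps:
A = 49 (A = (-7)**2 = 49)
s(r) = 20 + 2*r**2 (s(r) = (r**2 + r**2) + 20 = 2*r**2 + 20 = 20 + 2*r**2)
-449 + s(A) = -449 + (20 + 2*49**2) = -449 + (20 + 2*2401) = -449 + (20 + 4802) = -449 + 4822 = 4373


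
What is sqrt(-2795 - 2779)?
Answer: I*sqrt(5574) ≈ 74.659*I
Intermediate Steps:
sqrt(-2795 - 2779) = sqrt(-5574) = I*sqrt(5574)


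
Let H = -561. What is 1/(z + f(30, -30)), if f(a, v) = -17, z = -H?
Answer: 1/544 ≈ 0.0018382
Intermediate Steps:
z = 561 (z = -1*(-561) = 561)
1/(z + f(30, -30)) = 1/(561 - 17) = 1/544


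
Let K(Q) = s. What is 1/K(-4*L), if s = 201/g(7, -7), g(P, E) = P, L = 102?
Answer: 7/201 ≈ 0.034826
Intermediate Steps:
s = 201/7 ≈ 28.714
K(Q) = 201/7
1/K(-4*L) = 1/(201/7) = 7/201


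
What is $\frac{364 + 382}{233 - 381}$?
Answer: $- \frac{373}{74} \approx -5.0405$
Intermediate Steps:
$\frac{364 + 382}{233 - 381} = \frac{746}{-148} = 746 \left(- \frac{1}{148}\right) = - \frac{373}{74}$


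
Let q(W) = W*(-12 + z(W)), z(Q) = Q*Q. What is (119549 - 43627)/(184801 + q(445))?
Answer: 3451/4013663 ≈ 0.00085981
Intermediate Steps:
z(Q) = Q**2
q(W) = W*(-12 + W**2)
(119549 - 43627)/(184801 + q(445)) = (119549 - 43627)/(184801 + 445*(-12 + 445**2)) = 75922/(184801 + 445*(-12 + 198025)) = 75922/(184801 + 445*198013) = 75922/(184801 + 88115785) = 75922/88300586 = 75922*(1/88300586) = 3451/4013663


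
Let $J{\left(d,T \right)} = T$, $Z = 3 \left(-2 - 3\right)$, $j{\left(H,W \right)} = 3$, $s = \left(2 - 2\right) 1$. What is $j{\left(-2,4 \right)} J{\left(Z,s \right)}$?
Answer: $0$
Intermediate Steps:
$s = 0$ ($s = 0 \cdot 1 = 0$)
$Z = -15$ ($Z = 3 \left(-5\right) = -15$)
$j{\left(-2,4 \right)} J{\left(Z,s \right)} = 3 \cdot 0 = 0$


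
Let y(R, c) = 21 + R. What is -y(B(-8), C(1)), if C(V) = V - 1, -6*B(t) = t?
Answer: -67/3 ≈ -22.333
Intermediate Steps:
B(t) = -t/6
C(V) = -1 + V
-y(B(-8), C(1)) = -(21 - ⅙*(-8)) = -(21 + 4/3) = -1*67/3 = -67/3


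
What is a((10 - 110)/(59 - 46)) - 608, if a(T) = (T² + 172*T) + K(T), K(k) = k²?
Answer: -306352/169 ≈ -1812.7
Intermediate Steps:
a(T) = 2*T² + 172*T (a(T) = (T² + 172*T) + T² = 2*T² + 172*T)
a((10 - 110)/(59 - 46)) - 608 = 2*((10 - 110)/(59 - 46))*(86 + (10 - 110)/(59 - 46)) - 608 = 2*(-100/13)*(86 - 100/13) - 608 = 2*(-100/13)*(1018/13) - 608 = -203600/169 - 608 = -306352/169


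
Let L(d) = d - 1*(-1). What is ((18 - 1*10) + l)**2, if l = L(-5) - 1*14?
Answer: 100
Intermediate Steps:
L(d) = 1 + d (L(d) = d + 1 = 1 + d)
l = -18 (l = (1 - 5) - 1*14 = -4 - 14 = -18)
((18 - 1*10) + l)**2 = ((18 - 1*10) - 18)**2 = ((18 - 10) - 18)**2 = (8 - 18)**2 = (-10)**2 = 100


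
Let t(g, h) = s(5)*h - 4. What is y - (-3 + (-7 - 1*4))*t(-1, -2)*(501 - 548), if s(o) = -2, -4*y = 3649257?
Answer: -3649257/4 ≈ -9.1231e+5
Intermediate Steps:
y = -3649257/4 (y = -1/4*3649257 = -3649257/4 ≈ -9.1231e+5)
t(g, h) = -4 - 2*h (t(g, h) = -2*h - 4 = -4 - 2*h)
y - (-3 + (-7 - 1*4))*t(-1, -2)*(501 - 548) = -3649257/4 - (-3 + (-7 - 1*4))*(-4 - 2*(-2))*(501 - 548) = -3649257/4 - (-3 + (-7 - 4))*(-4 + 4)*(-47) = -3649257/4 - (-3 - 11)*0*(-47) = -3649257/4 - (-14*0)*(-47) = -3649257/4 - 0*(-47) = -3649257/4 - 1*0 = -3649257/4 + 0 = -3649257/4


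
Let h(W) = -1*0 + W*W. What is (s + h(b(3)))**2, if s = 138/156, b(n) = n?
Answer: 66049/676 ≈ 97.706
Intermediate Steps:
h(W) = W**2 (h(W) = 0 + W**2 = W**2)
s = 23/26 (s = 138*(1/156) = 23/26 ≈ 0.88461)
(s + h(b(3)))**2 = (23/26 + 3**2)**2 = (23/26 + 9)**2 = (257/26)**2 = 66049/676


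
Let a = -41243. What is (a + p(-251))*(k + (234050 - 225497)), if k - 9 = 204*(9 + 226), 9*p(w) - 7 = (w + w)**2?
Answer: -748186928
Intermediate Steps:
p(w) = 7/9 + 4*w**2/9 (p(w) = 7/9 + (w + w)**2/9 = 7/9 + (2*w)**2/9 = 7/9 + (4*w**2)/9 = 7/9 + 4*w**2/9)
k = 47949 (k = 9 + 204*(9 + 226) = 9 + 204*235 = 9 + 47940 = 47949)
(a + p(-251))*(k + (234050 - 225497)) = (-41243 + (7/9 + (4/9)*(-251)**2))*(47949 + (234050 - 225497)) = (-41243 + (7/9 + (4/9)*63001))*(47949 + 8553) = (-41243 + (7/9 + 252004/9))*56502 = (-41243 + 252011/9)*56502 = -119176/9*56502 = -748186928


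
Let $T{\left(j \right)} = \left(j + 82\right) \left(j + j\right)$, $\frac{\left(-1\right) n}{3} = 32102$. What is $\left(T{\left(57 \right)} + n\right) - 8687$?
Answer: $-89147$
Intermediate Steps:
$n = -96306$ ($n = \left(-3\right) 32102 = -96306$)
$T{\left(j \right)} = 2 j \left(82 + j\right)$ ($T{\left(j \right)} = \left(82 + j\right) 2 j = 2 j \left(82 + j\right)$)
$\left(T{\left(57 \right)} + n\right) - 8687 = \left(2 \cdot 57 \left(82 + 57\right) - 96306\right) - 8687 = \left(2 \cdot 57 \cdot 139 - 96306\right) - 8687 = \left(15846 - 96306\right) - 8687 = -80460 - 8687 = -89147$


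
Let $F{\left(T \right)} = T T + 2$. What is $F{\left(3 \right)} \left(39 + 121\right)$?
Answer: $1760$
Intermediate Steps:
$F{\left(T \right)} = 2 + T^{2}$ ($F{\left(T \right)} = T^{2} + 2 = 2 + T^{2}$)
$F{\left(3 \right)} \left(39 + 121\right) = \left(2 + 3^{2}\right) \left(39 + 121\right) = \left(2 + 9\right) 160 = 11 \cdot 160 = 1760$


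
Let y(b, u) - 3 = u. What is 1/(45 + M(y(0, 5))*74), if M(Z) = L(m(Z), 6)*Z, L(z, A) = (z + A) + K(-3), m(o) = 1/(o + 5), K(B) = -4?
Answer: 13/16569 ≈ 0.00078460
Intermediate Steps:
y(b, u) = 3 + u
m(o) = 1/(5 + o)
L(z, A) = -4 + A + z (L(z, A) = (z + A) - 4 = (A + z) - 4 = -4 + A + z)
M(Z) = Z*(2 + 1/(5 + Z)) (M(Z) = (-4 + 6 + 1/(5 + Z))*Z = (2 + 1/(5 + Z))*Z = Z*(2 + 1/(5 + Z)))
1/(45 + M(y(0, 5))*74) = 1/(45 + ((3 + 5)*(11 + 2*(3 + 5))/(5 + (3 + 5)))*74) = 1/(45 + (8*(11 + 2*8)/(5 + 8))*74) = 1/(45 + (8*(11 + 16)/13)*74) = 1/(45 + (8*(1/13)*27)*74) = 1/(45 + (216/13)*74) = 1/(45 + 15984/13) = 1/(16569/13) = 13/16569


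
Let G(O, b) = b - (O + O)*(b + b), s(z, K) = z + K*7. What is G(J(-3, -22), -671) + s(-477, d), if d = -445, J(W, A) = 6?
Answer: 11841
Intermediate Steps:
s(z, K) = z + 7*K
G(O, b) = b - 4*O*b (G(O, b) = b - 2*O*2*b = b - 4*O*b)
G(J(-3, -22), -671) + s(-477, d) = -671*(1 - 4*6) + (-477 + 7*(-445)) = -671*(1 - 24) + (-477 - 3115) = -671*(-23) - 3592 = 15433 - 3592 = 11841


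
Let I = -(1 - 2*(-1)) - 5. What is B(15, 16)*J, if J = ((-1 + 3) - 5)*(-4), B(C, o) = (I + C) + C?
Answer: 264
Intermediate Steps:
I = -8 (I = -(1 + 2) - 5 = -1*3 - 5 = -3 - 5 = -8)
B(C, o) = -8 + 2*C (B(C, o) = (-8 + C) + C = -8 + 2*C)
J = 12 (J = (2 - 5)*(-4) = -3*(-4) = 12)
B(15, 16)*J = (-8 + 2*15)*12 = (-8 + 30)*12 = 22*12 = 264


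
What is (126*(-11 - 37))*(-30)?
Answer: 181440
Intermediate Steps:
(126*(-11 - 37))*(-30) = (126*(-48))*(-30) = -6048*(-30) = 181440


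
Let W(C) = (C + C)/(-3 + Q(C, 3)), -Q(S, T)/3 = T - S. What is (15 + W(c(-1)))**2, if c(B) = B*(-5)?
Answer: 3025/9 ≈ 336.11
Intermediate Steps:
Q(S, T) = -3*T + 3*S (Q(S, T) = -3*(T - S) = -3*T + 3*S)
c(B) = -5*B
W(C) = 2*C/(-12 + 3*C) (W(C) = (C + C)/(-3 + (-3*3 + 3*C)) = (2*C)/(-3 + (-9 + 3*C)) = (2*C)/(-12 + 3*C) = 2*C/(-12 + 3*C))
(15 + W(c(-1)))**2 = (15 + 2*(-5*(-1))/(3*(-4 - 5*(-1))))**2 = (15 + (2/3)*5/(-4 + 5))**2 = (15 + (2/3)*5/1)**2 = (15 + (2/3)*5*1)**2 = (15 + 10/3)**2 = (55/3)**2 = 3025/9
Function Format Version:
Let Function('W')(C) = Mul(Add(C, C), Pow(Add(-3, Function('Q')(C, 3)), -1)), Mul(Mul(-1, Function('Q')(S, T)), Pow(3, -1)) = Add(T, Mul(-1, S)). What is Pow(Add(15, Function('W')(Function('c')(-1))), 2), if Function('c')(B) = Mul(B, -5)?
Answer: Rational(3025, 9) ≈ 336.11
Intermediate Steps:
Function('Q')(S, T) = Add(Mul(-3, T), Mul(3, S)) (Function('Q')(S, T) = Mul(-3, Add(T, Mul(-1, S))) = Add(Mul(-3, T), Mul(3, S)))
Function('c')(B) = Mul(-5, B)
Function('W')(C) = Mul(2, C, Pow(Add(-12, Mul(3, C)), -1)) (Function('W')(C) = Mul(Add(C, C), Pow(Add(-3, Add(Mul(-3, 3), Mul(3, C))), -1)) = Mul(Mul(2, C), Pow(Add(-3, Add(-9, Mul(3, C))), -1)) = Mul(Mul(2, C), Pow(Add(-12, Mul(3, C)), -1)) = Mul(2, C, Pow(Add(-12, Mul(3, C)), -1)))
Pow(Add(15, Function('W')(Function('c')(-1))), 2) = Pow(Add(15, Mul(Rational(2, 3), Mul(-5, -1), Pow(Add(-4, Mul(-5, -1)), -1))), 2) = Pow(Add(15, Mul(Rational(2, 3), 5, Pow(Add(-4, 5), -1))), 2) = Pow(Add(15, Mul(Rational(2, 3), 5, Pow(1, -1))), 2) = Pow(Add(15, Mul(Rational(2, 3), 5, 1)), 2) = Pow(Add(15, Rational(10, 3)), 2) = Pow(Rational(55, 3), 2) = Rational(3025, 9)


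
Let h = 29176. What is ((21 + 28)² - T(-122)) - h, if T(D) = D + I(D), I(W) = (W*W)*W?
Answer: 1789195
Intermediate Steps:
I(W) = W³ (I(W) = W²*W = W³)
T(D) = D + D³
((21 + 28)² - T(-122)) - h = ((21 + 28)² - (-122 + (-122)³)) - 1*29176 = (49² - (-122 - 1815848)) - 29176 = (2401 - 1*(-1815970)) - 29176 = (2401 + 1815970) - 29176 = 1818371 - 29176 = 1789195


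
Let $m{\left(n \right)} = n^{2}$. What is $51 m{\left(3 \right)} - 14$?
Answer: $445$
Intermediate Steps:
$51 m{\left(3 \right)} - 14 = 51 \cdot 3^{2} - 14 = 51 \cdot 9 - 14 = 459 - 14 = 445$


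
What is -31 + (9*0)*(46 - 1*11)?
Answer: -31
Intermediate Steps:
-31 + (9*0)*(46 - 1*11) = -31 + 0*(46 - 11) = -31 + 0*35 = -31 + 0 = -31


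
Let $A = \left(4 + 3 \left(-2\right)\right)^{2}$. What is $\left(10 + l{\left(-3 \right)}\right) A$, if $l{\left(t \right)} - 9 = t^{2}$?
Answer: $112$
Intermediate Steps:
$l{\left(t \right)} = 9 + t^{2}$
$A = 4$ ($A = \left(4 - 6\right)^{2} = \left(-2\right)^{2} = 4$)
$\left(10 + l{\left(-3 \right)}\right) A = \left(10 + \left(9 + \left(-3\right)^{2}\right)\right) 4 = \left(10 + \left(9 + 9\right)\right) 4 = \left(10 + 18\right) 4 = 28 \cdot 4 = 112$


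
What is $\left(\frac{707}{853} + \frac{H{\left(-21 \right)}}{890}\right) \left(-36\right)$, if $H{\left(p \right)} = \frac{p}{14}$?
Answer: $- \frac{11303109}{379585} \approx -29.778$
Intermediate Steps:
$H{\left(p \right)} = \frac{p}{14}$ ($H{\left(p \right)} = p \frac{1}{14} = \frac{p}{14}$)
$\left(\frac{707}{853} + \frac{H{\left(-21 \right)}}{890}\right) \left(-36\right) = \left(\frac{707}{853} + \frac{\frac{1}{14} \left(-21\right)}{890}\right) \left(-36\right) = \left(707 \cdot \frac{1}{853} - \frac{3}{1780}\right) \left(-36\right) = \left(\frac{707}{853} - \frac{3}{1780}\right) \left(-36\right) = \frac{1255901}{1518340} \left(-36\right) = - \frac{11303109}{379585}$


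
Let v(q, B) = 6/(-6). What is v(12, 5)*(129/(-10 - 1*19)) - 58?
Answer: -1553/29 ≈ -53.552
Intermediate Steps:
v(q, B) = -1 (v(q, B) = 6*(-⅙) = -1)
v(12, 5)*(129/(-10 - 1*19)) - 58 = -129/(-10 - 1*19) - 58 = -129/(-10 - 19) - 58 = -129/(-29) - 58 = -129*(-1)/29 - 58 = -1*(-129/29) - 58 = 129/29 - 58 = -1553/29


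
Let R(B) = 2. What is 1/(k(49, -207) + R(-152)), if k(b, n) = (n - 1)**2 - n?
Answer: 1/43473 ≈ 2.3003e-5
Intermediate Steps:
k(b, n) = (-1 + n)**2 - n
1/(k(49, -207) + R(-152)) = 1/(((-1 - 207)**2 - 1*(-207)) + 2) = 1/(((-208)**2 + 207) + 2) = 1/((43264 + 207) + 2) = 1/(43471 + 2) = 1/43473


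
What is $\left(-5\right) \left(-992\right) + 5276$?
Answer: $10236$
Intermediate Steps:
$\left(-5\right) \left(-992\right) + 5276 = 4960 + 5276 = 10236$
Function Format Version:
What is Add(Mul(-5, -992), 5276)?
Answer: 10236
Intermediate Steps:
Add(Mul(-5, -992), 5276) = Add(4960, 5276) = 10236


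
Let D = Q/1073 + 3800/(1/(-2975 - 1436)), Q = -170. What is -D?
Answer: 17985411570/1073 ≈ 1.6762e+7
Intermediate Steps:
D = -17985411570/1073 (D = -170/1073 + 3800/(1/(-2975 - 1436)) = -170*1/1073 + 3800/(1/(-4411)) = -170/1073 + 3800/(-1/4411) = -170/1073 + 3800*(-4411) = -170/1073 - 16761800 = -17985411570/1073 ≈ -1.6762e+7)
-D = -1*(-17985411570/1073) = 17985411570/1073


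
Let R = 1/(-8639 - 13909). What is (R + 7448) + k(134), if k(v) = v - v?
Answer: 167937503/22548 ≈ 7448.0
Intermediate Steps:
R = -1/22548 (R = 1/(-22548) = -1/22548 ≈ -4.4350e-5)
k(v) = 0
(R + 7448) + k(134) = (-1/22548 + 7448) + 0 = 167937503/22548 + 0 = 167937503/22548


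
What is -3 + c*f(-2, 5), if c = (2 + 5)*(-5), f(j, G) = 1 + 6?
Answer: -248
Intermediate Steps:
f(j, G) = 7
c = -35 (c = 7*(-5) = -35)
-3 + c*f(-2, 5) = -3 - 35*7 = -3 - 245 = -248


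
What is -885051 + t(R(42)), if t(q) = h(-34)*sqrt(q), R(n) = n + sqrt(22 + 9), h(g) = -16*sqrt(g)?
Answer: -885051 - 16*I*sqrt(1428 + 34*sqrt(31)) ≈ -8.8505e+5 - 643.45*I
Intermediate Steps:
R(n) = n + sqrt(31)
t(q) = -16*I*sqrt(34)*sqrt(q) (t(q) = (-16*I*sqrt(34))*sqrt(q) = -16*I*sqrt(34)*sqrt(q))
-885051 + t(R(42)) = -885051 - 16*I*sqrt(34)*sqrt(42 + sqrt(31))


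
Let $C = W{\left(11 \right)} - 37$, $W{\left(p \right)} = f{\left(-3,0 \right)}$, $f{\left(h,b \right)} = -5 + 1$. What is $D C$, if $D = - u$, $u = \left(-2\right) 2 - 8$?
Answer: $-492$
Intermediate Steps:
$f{\left(h,b \right)} = -4$
$W{\left(p \right)} = -4$
$u = -12$ ($u = -4 - 8 = -12$)
$C = -41$ ($C = -4 - 37 = -41$)
$D = 12$ ($D = \left(-1\right) \left(-12\right) = 12$)
$D C = 12 \left(-41\right) = -492$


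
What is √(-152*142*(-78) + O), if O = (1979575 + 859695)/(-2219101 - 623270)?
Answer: √380771290597822/15039 ≈ 1297.5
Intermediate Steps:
O = -405610/406053 (O = 2839270/(-2842371) = 2839270*(-1/2842371) = -405610/406053 ≈ -0.99891)
√(-152*142*(-78) + O) = √(-152*142*(-78) - 405610/406053) = √(-21584*(-78) - 405610/406053) = √(1683552 - 405610/406053) = √(683610934646/406053) = √380771290597822/15039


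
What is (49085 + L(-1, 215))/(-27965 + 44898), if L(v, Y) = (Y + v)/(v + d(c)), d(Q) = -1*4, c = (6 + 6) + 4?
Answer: 245211/84665 ≈ 2.8962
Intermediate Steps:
c = 16 (c = 12 + 4 = 16)
d(Q) = -4
L(v, Y) = (Y + v)/(-4 + v) (L(v, Y) = (Y + v)/(v - 4) = (Y + v)/(-4 + v))
(49085 + L(-1, 215))/(-27965 + 44898) = (49085 + (215 - 1)/(-4 - 1))/(-27965 + 44898) = (49085 + 214/(-5))/16933 = (49085 - ⅕*214)*(1/16933) = (49085 - 214/5)*(1/16933) = (245211/5)*(1/16933) = 245211/84665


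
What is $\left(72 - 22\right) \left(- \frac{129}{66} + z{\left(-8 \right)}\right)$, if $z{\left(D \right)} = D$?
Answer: $- \frac{5475}{11} \approx -497.73$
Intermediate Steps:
$\left(72 - 22\right) \left(- \frac{129}{66} + z{\left(-8 \right)}\right) = \left(72 - 22\right) \left(- \frac{129}{66} - 8\right) = 50 \left(\left(-129\right) \frac{1}{66} - 8\right) = 50 \left(- \frac{43}{22} - 8\right) = 50 \left(- \frac{219}{22}\right) = - \frac{5475}{11}$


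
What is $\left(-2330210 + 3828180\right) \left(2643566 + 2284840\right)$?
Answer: $7382604335820$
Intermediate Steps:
$\left(-2330210 + 3828180\right) \left(2643566 + 2284840\right) = 1497970 \cdot 4928406 = 7382604335820$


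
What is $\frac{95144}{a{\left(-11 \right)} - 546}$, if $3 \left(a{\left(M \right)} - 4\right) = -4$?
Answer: $- \frac{142716}{815} \approx -175.11$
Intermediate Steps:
$a{\left(M \right)} = \frac{8}{3}$ ($a{\left(M \right)} = 4 + \frac{1}{3} \left(-4\right) = 4 - \frac{4}{3} = \frac{8}{3}$)
$\frac{95144}{a{\left(-11 \right)} - 546} = \frac{95144}{\frac{8}{3} - 546} = \frac{95144}{- \frac{1630}{3}} = 95144 \left(- \frac{3}{1630}\right) = - \frac{142716}{815}$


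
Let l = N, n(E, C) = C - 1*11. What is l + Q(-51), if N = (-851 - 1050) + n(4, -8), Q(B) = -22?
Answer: -1942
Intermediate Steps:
n(E, C) = -11 + C (n(E, C) = C - 11 = -11 + C)
N = -1920 (N = (-851 - 1050) + (-11 - 8) = -1901 - 19 = -1920)
l = -1920
l + Q(-51) = -1920 - 22 = -1942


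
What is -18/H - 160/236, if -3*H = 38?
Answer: 833/1121 ≈ 0.74309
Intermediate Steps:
H = -38/3 (H = -⅓*38 = -38/3 ≈ -12.667)
-18/H - 160/236 = -18/(-38/3) - 160/236 = -18*(-3/38) - 160*1/236 = 27/19 - 40/59 = 833/1121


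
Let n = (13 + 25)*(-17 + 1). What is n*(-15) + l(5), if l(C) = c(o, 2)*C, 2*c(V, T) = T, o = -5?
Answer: 9125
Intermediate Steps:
c(V, T) = T/2
l(C) = C (l(C) = ((½)*2)*C = 1*C = C)
n = -608 (n = 38*(-16) = -608)
n*(-15) + l(5) = -608*(-15) + 5 = 9120 + 5 = 9125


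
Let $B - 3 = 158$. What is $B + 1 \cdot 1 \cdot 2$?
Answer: $163$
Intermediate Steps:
$B = 161$ ($B = 3 + 158 = 161$)
$B + 1 \cdot 1 \cdot 2 = 161 + 1 \cdot 1 \cdot 2 = 161 + 1 \cdot 2 = 161 + 2 = 163$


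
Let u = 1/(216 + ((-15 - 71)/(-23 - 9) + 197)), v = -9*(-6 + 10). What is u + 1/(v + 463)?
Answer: 13483/2839977 ≈ 0.0047476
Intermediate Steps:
v = -36 (v = -9*4 = -36)
u = 16/6651 (u = 1/(216 + (-86/(-32) + 197)) = 1/(216 + (-86*(-1/32) + 197)) = 1/(216 + (43/16 + 197)) = 1/(216 + 3195/16) = 1/(6651/16) = 16/6651 ≈ 0.0024057)
u + 1/(v + 463) = 16/6651 + 1/(-36 + 463) = 16/6651 + 1/427 = 13483/2839977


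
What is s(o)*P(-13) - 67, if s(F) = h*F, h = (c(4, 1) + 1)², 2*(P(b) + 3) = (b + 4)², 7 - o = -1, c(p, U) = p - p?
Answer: 233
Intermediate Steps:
c(p, U) = 0
o = 8 (o = 7 - 1*(-1) = 7 + 1 = 8)
P(b) = -3 + (4 + b)²/2 (P(b) = -3 + (b + 4)²/2 = -3 + (4 + b)²/2)
h = 1 (h = (0 + 1)² = 1² = 1)
s(F) = F (s(F) = 1*F = F)
s(o)*P(-13) - 67 = 8*(-3 + (4 - 13)²/2) - 67 = 8*(-3 + (½)*(-9)²) - 67 = 8*(-3 + (½)*81) - 67 = 8*(-3 + 81/2) - 67 = 8*(75/2) - 67 = 300 - 67 = 233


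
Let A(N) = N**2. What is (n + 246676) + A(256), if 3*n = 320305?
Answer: 1256941/3 ≈ 4.1898e+5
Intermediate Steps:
n = 320305/3 (n = (1/3)*320305 = 320305/3 ≈ 1.0677e+5)
(n + 246676) + A(256) = (320305/3 + 246676) + 256**2 = 1060333/3 + 65536 = 1256941/3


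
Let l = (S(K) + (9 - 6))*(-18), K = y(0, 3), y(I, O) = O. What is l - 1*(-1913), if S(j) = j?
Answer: 1805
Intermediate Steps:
K = 3
l = -108 (l = (3 + (9 - 6))*(-18) = (3 + 3)*(-18) = 6*(-18) = -108)
l - 1*(-1913) = -108 - 1*(-1913) = -108 + 1913 = 1805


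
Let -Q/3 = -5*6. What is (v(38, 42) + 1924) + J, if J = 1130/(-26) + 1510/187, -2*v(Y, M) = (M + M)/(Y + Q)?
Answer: 293786965/155584 ≈ 1888.3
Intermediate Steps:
Q = 90 (Q = -(-15)*6 = -3*(-30) = 90)
v(Y, M) = -M/(90 + Y) (v(Y, M) = -(M + M)/(2*(Y + 90)) = -2*M/(2*(90 + Y)) = -M/(90 + Y))
J = -86025/2431 (J = 1130*(-1/26) + 1510*(1/187) = -565/13 + 1510/187 = -86025/2431 ≈ -35.387)
(v(38, 42) + 1924) + J = (-1*42/(90 + 38) + 1924) - 86025/2431 = (-1*42/128 + 1924) - 86025/2431 = (-1*42*1/128 + 1924) - 86025/2431 = (-21/64 + 1924) - 86025/2431 = 123115/64 - 86025/2431 = 293786965/155584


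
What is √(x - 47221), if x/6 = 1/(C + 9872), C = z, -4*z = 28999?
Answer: I*√5195212661005/10489 ≈ 217.3*I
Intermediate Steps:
z = -28999/4 (z = -¼*28999 = -28999/4 ≈ -7249.8)
C = -28999/4 ≈ -7249.8
x = 24/10489 (x = 6/(-28999/4 + 9872) = 6/(10489/4) = 6*(4/10489) = 24/10489 ≈ 0.0022881)
√(x - 47221) = √(24/10489 - 47221) = √(-495301045/10489) = I*√5195212661005/10489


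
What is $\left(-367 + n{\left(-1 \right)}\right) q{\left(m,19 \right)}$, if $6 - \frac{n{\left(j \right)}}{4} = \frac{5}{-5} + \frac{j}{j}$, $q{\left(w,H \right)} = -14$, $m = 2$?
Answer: $4802$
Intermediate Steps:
$n{\left(j \right)} = 24$ ($n{\left(j \right)} = 24 - 4 \left(\frac{5}{-5} + \frac{j}{j}\right) = 24 - 4 \left(5 \left(- \frac{1}{5}\right) + 1\right) = 24 - 4 \left(-1 + 1\right) = 24 - 0 = 24 + 0 = 24$)
$\left(-367 + n{\left(-1 \right)}\right) q{\left(m,19 \right)} = \left(-367 + 24\right) \left(-14\right) = \left(-343\right) \left(-14\right) = 4802$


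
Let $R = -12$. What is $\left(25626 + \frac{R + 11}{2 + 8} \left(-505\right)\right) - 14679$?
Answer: $\frac{21995}{2} \approx 10998.0$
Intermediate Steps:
$\left(25626 + \frac{R + 11}{2 + 8} \left(-505\right)\right) - 14679 = \left(25626 + \frac{-12 + 11}{2 + 8} \left(-505\right)\right) - 14679 = \left(25626 + - \frac{1}{10} \left(-505\right)\right) - 14679 = \left(25626 + \left(-1\right) \frac{1}{10} \left(-505\right)\right) - 14679 = \left(25626 - - \frac{101}{2}\right) - 14679 = \left(25626 + \frac{101}{2}\right) - 14679 = \frac{51353}{2} - 14679 = \frac{21995}{2}$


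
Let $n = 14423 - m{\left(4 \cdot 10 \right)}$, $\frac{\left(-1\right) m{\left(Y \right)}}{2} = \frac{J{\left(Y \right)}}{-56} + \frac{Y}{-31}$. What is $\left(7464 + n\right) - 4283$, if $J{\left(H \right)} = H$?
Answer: $\frac{3819198}{217} \approx 17600.0$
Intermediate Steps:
$m{\left(Y \right)} = \frac{87 Y}{868}$ ($m{\left(Y \right)} = - 2 \left(\frac{Y}{-56} + \frac{Y}{-31}\right) = - 2 \left(Y \left(- \frac{1}{56}\right) + Y \left(- \frac{1}{31}\right)\right) = - 2 \left(- \frac{Y}{56} - \frac{Y}{31}\right) = - 2 \left(- \frac{87 Y}{1736}\right) = \frac{87 Y}{868}$)
$n = \frac{3128921}{217}$ ($n = 14423 - \frac{87 \cdot 4 \cdot 10}{868} = 14423 - \frac{87}{868} \cdot 40 = 14423 - \frac{870}{217} = \frac{3128921}{217} \approx 14419.0$)
$\left(7464 + n\right) - 4283 = \left(7464 + \frac{3128921}{217}\right) - 4283 = \frac{4748609}{217} - 4283 = \frac{3819198}{217}$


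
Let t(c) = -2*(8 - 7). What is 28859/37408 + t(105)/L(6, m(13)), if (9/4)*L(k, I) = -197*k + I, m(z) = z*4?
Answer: 16389503/21135520 ≈ 0.77545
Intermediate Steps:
m(z) = 4*z
L(k, I) = -788*k/9 + 4*I/9 (L(k, I) = 4*(-197*k + I)/9 = 4*(I - 197*k)/9 = -788*k/9 + 4*I/9)
t(c) = -2 (t(c) = -2*1 = -2)
28859/37408 + t(105)/L(6, m(13)) = 28859/37408 - 2/(-788/9*6 + 4*(4*13)/9) = 28859*(1/37408) - 2/(-1576/3 + (4/9)*52) = 28859/37408 - 2/(-1576/3 + 208/9) = 28859/37408 - 2/(-4520/9) = 28859/37408 - 2*(-9/4520) = 28859/37408 + 9/2260 = 16389503/21135520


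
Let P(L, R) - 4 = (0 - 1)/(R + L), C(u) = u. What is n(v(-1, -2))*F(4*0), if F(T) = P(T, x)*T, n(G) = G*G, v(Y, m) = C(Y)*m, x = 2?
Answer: 0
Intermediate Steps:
P(L, R) = 4 - 1/(L + R) (P(L, R) = 4 + (0 - 1)/(R + L) = 4 - 1/(L + R))
v(Y, m) = Y*m
n(G) = G²
F(T) = T*(7 + 4*T)/(2 + T) (F(T) = ((-1 + 4*T + 4*2)/(T + 2))*T = ((-1 + 4*T + 8)/(2 + T))*T = ((7 + 4*T)/(2 + T))*T = T*(7 + 4*T)/(2 + T))
n(v(-1, -2))*F(4*0) = (-1*(-2))²*((4*0)*(7 + 4*(4*0))/(2 + 4*0)) = 2²*(0*(7 + 4*0)/(2 + 0)) = 4*(0*(7 + 0)/2) = 4*(0*(½)*7) = 4*0 = 0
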